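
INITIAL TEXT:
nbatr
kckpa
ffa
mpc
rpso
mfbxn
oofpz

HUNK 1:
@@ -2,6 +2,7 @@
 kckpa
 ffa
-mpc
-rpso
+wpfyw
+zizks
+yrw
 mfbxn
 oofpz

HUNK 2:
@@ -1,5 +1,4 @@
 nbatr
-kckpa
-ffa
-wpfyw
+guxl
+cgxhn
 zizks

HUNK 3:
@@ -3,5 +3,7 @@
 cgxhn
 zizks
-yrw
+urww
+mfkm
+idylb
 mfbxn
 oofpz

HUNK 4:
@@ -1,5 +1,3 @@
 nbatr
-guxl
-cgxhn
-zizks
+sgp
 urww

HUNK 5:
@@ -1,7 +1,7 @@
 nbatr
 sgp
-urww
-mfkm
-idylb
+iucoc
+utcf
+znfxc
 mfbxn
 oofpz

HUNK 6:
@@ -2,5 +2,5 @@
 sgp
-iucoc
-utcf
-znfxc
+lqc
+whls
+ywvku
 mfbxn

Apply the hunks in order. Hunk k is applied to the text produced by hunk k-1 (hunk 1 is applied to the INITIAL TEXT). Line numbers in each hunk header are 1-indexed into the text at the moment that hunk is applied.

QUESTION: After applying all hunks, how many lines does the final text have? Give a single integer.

Answer: 7

Derivation:
Hunk 1: at line 2 remove [mpc,rpso] add [wpfyw,zizks,yrw] -> 8 lines: nbatr kckpa ffa wpfyw zizks yrw mfbxn oofpz
Hunk 2: at line 1 remove [kckpa,ffa,wpfyw] add [guxl,cgxhn] -> 7 lines: nbatr guxl cgxhn zizks yrw mfbxn oofpz
Hunk 3: at line 3 remove [yrw] add [urww,mfkm,idylb] -> 9 lines: nbatr guxl cgxhn zizks urww mfkm idylb mfbxn oofpz
Hunk 4: at line 1 remove [guxl,cgxhn,zizks] add [sgp] -> 7 lines: nbatr sgp urww mfkm idylb mfbxn oofpz
Hunk 5: at line 1 remove [urww,mfkm,idylb] add [iucoc,utcf,znfxc] -> 7 lines: nbatr sgp iucoc utcf znfxc mfbxn oofpz
Hunk 6: at line 2 remove [iucoc,utcf,znfxc] add [lqc,whls,ywvku] -> 7 lines: nbatr sgp lqc whls ywvku mfbxn oofpz
Final line count: 7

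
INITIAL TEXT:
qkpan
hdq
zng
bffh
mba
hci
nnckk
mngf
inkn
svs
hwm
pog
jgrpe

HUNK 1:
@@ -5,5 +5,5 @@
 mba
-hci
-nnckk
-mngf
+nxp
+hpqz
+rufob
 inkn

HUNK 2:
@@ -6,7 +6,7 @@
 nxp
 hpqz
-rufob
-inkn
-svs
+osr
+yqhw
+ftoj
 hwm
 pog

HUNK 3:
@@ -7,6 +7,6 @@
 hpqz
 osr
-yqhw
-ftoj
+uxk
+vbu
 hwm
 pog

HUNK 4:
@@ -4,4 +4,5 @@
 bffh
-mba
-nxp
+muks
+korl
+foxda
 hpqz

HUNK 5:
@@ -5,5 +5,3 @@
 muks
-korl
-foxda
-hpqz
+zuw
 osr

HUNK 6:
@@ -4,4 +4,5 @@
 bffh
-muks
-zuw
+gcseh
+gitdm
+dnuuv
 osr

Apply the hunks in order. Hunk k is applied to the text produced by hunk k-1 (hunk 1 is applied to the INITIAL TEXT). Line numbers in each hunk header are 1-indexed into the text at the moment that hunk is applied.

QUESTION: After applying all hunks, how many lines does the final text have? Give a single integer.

Answer: 13

Derivation:
Hunk 1: at line 5 remove [hci,nnckk,mngf] add [nxp,hpqz,rufob] -> 13 lines: qkpan hdq zng bffh mba nxp hpqz rufob inkn svs hwm pog jgrpe
Hunk 2: at line 6 remove [rufob,inkn,svs] add [osr,yqhw,ftoj] -> 13 lines: qkpan hdq zng bffh mba nxp hpqz osr yqhw ftoj hwm pog jgrpe
Hunk 3: at line 7 remove [yqhw,ftoj] add [uxk,vbu] -> 13 lines: qkpan hdq zng bffh mba nxp hpqz osr uxk vbu hwm pog jgrpe
Hunk 4: at line 4 remove [mba,nxp] add [muks,korl,foxda] -> 14 lines: qkpan hdq zng bffh muks korl foxda hpqz osr uxk vbu hwm pog jgrpe
Hunk 5: at line 5 remove [korl,foxda,hpqz] add [zuw] -> 12 lines: qkpan hdq zng bffh muks zuw osr uxk vbu hwm pog jgrpe
Hunk 6: at line 4 remove [muks,zuw] add [gcseh,gitdm,dnuuv] -> 13 lines: qkpan hdq zng bffh gcseh gitdm dnuuv osr uxk vbu hwm pog jgrpe
Final line count: 13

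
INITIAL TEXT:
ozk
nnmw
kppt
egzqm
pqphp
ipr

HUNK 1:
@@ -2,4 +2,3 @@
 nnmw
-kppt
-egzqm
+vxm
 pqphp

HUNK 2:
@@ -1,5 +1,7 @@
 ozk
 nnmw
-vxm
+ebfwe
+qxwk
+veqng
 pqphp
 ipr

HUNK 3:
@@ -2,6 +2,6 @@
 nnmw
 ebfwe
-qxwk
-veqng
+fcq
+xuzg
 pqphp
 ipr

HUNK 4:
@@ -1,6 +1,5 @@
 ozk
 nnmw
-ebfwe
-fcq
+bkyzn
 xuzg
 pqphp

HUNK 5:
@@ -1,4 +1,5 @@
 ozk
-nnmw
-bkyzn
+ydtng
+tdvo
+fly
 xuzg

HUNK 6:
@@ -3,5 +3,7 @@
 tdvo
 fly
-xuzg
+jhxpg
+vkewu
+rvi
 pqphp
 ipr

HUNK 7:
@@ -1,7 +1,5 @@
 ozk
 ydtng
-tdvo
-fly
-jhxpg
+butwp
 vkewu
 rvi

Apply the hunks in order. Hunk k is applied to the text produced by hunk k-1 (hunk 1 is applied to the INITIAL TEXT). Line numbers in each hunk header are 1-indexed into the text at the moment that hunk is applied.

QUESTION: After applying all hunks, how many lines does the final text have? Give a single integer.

Answer: 7

Derivation:
Hunk 1: at line 2 remove [kppt,egzqm] add [vxm] -> 5 lines: ozk nnmw vxm pqphp ipr
Hunk 2: at line 1 remove [vxm] add [ebfwe,qxwk,veqng] -> 7 lines: ozk nnmw ebfwe qxwk veqng pqphp ipr
Hunk 3: at line 2 remove [qxwk,veqng] add [fcq,xuzg] -> 7 lines: ozk nnmw ebfwe fcq xuzg pqphp ipr
Hunk 4: at line 1 remove [ebfwe,fcq] add [bkyzn] -> 6 lines: ozk nnmw bkyzn xuzg pqphp ipr
Hunk 5: at line 1 remove [nnmw,bkyzn] add [ydtng,tdvo,fly] -> 7 lines: ozk ydtng tdvo fly xuzg pqphp ipr
Hunk 6: at line 3 remove [xuzg] add [jhxpg,vkewu,rvi] -> 9 lines: ozk ydtng tdvo fly jhxpg vkewu rvi pqphp ipr
Hunk 7: at line 1 remove [tdvo,fly,jhxpg] add [butwp] -> 7 lines: ozk ydtng butwp vkewu rvi pqphp ipr
Final line count: 7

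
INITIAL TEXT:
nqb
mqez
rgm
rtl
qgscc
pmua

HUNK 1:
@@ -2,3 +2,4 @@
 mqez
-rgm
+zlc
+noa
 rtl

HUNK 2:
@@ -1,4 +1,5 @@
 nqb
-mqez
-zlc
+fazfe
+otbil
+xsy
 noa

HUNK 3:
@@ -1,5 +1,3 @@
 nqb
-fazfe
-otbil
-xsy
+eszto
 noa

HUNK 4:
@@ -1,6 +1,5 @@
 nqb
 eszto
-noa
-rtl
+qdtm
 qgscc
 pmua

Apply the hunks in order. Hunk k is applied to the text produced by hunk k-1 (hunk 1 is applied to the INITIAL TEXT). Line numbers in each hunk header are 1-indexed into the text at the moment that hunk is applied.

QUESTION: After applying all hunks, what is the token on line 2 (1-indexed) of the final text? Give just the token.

Answer: eszto

Derivation:
Hunk 1: at line 2 remove [rgm] add [zlc,noa] -> 7 lines: nqb mqez zlc noa rtl qgscc pmua
Hunk 2: at line 1 remove [mqez,zlc] add [fazfe,otbil,xsy] -> 8 lines: nqb fazfe otbil xsy noa rtl qgscc pmua
Hunk 3: at line 1 remove [fazfe,otbil,xsy] add [eszto] -> 6 lines: nqb eszto noa rtl qgscc pmua
Hunk 4: at line 1 remove [noa,rtl] add [qdtm] -> 5 lines: nqb eszto qdtm qgscc pmua
Final line 2: eszto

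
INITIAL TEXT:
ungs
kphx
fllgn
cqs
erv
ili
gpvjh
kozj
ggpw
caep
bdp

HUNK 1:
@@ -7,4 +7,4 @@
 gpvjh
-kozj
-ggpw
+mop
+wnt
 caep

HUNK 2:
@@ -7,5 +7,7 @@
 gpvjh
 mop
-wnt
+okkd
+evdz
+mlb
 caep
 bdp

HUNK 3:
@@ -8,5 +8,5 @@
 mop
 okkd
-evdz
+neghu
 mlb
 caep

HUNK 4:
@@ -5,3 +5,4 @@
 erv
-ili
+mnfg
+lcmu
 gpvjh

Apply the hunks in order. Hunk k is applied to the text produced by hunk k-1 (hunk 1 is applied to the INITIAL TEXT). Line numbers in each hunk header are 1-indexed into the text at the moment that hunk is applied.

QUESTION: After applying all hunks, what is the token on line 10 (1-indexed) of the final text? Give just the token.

Hunk 1: at line 7 remove [kozj,ggpw] add [mop,wnt] -> 11 lines: ungs kphx fllgn cqs erv ili gpvjh mop wnt caep bdp
Hunk 2: at line 7 remove [wnt] add [okkd,evdz,mlb] -> 13 lines: ungs kphx fllgn cqs erv ili gpvjh mop okkd evdz mlb caep bdp
Hunk 3: at line 8 remove [evdz] add [neghu] -> 13 lines: ungs kphx fllgn cqs erv ili gpvjh mop okkd neghu mlb caep bdp
Hunk 4: at line 5 remove [ili] add [mnfg,lcmu] -> 14 lines: ungs kphx fllgn cqs erv mnfg lcmu gpvjh mop okkd neghu mlb caep bdp
Final line 10: okkd

Answer: okkd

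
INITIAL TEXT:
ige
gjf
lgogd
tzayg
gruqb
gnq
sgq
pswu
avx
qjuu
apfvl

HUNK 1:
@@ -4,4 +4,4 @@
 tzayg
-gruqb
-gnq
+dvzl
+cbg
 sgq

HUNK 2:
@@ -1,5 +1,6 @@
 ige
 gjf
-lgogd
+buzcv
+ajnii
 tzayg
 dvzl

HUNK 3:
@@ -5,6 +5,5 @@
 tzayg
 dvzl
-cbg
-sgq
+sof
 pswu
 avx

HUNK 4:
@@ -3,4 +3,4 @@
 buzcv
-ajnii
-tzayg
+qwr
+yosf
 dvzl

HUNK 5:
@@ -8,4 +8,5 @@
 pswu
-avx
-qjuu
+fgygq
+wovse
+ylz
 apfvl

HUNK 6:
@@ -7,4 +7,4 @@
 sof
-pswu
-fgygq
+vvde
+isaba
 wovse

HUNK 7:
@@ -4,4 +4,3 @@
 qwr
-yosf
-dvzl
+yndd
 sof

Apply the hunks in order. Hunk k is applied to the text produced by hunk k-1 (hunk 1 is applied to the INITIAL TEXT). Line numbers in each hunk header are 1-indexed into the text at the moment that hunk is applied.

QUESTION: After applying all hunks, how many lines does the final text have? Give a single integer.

Answer: 11

Derivation:
Hunk 1: at line 4 remove [gruqb,gnq] add [dvzl,cbg] -> 11 lines: ige gjf lgogd tzayg dvzl cbg sgq pswu avx qjuu apfvl
Hunk 2: at line 1 remove [lgogd] add [buzcv,ajnii] -> 12 lines: ige gjf buzcv ajnii tzayg dvzl cbg sgq pswu avx qjuu apfvl
Hunk 3: at line 5 remove [cbg,sgq] add [sof] -> 11 lines: ige gjf buzcv ajnii tzayg dvzl sof pswu avx qjuu apfvl
Hunk 4: at line 3 remove [ajnii,tzayg] add [qwr,yosf] -> 11 lines: ige gjf buzcv qwr yosf dvzl sof pswu avx qjuu apfvl
Hunk 5: at line 8 remove [avx,qjuu] add [fgygq,wovse,ylz] -> 12 lines: ige gjf buzcv qwr yosf dvzl sof pswu fgygq wovse ylz apfvl
Hunk 6: at line 7 remove [pswu,fgygq] add [vvde,isaba] -> 12 lines: ige gjf buzcv qwr yosf dvzl sof vvde isaba wovse ylz apfvl
Hunk 7: at line 4 remove [yosf,dvzl] add [yndd] -> 11 lines: ige gjf buzcv qwr yndd sof vvde isaba wovse ylz apfvl
Final line count: 11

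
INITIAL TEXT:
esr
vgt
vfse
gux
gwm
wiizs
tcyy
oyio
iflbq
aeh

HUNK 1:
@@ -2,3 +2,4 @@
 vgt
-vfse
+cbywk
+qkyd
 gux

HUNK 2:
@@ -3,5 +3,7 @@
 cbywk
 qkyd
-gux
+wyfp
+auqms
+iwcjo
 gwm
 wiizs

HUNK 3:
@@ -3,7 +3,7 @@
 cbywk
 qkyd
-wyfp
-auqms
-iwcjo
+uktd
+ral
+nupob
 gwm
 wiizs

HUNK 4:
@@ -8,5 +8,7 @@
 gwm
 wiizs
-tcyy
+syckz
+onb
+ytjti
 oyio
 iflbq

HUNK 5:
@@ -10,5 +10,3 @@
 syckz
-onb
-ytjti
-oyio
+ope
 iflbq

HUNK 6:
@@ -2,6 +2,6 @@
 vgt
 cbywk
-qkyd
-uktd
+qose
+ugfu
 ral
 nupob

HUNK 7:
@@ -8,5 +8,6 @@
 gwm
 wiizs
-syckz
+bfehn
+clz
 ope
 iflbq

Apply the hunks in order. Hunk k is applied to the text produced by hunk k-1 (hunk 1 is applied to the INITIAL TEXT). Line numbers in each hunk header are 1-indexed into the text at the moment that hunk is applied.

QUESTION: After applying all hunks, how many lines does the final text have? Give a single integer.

Answer: 14

Derivation:
Hunk 1: at line 2 remove [vfse] add [cbywk,qkyd] -> 11 lines: esr vgt cbywk qkyd gux gwm wiizs tcyy oyio iflbq aeh
Hunk 2: at line 3 remove [gux] add [wyfp,auqms,iwcjo] -> 13 lines: esr vgt cbywk qkyd wyfp auqms iwcjo gwm wiizs tcyy oyio iflbq aeh
Hunk 3: at line 3 remove [wyfp,auqms,iwcjo] add [uktd,ral,nupob] -> 13 lines: esr vgt cbywk qkyd uktd ral nupob gwm wiizs tcyy oyio iflbq aeh
Hunk 4: at line 8 remove [tcyy] add [syckz,onb,ytjti] -> 15 lines: esr vgt cbywk qkyd uktd ral nupob gwm wiizs syckz onb ytjti oyio iflbq aeh
Hunk 5: at line 10 remove [onb,ytjti,oyio] add [ope] -> 13 lines: esr vgt cbywk qkyd uktd ral nupob gwm wiizs syckz ope iflbq aeh
Hunk 6: at line 2 remove [qkyd,uktd] add [qose,ugfu] -> 13 lines: esr vgt cbywk qose ugfu ral nupob gwm wiizs syckz ope iflbq aeh
Hunk 7: at line 8 remove [syckz] add [bfehn,clz] -> 14 lines: esr vgt cbywk qose ugfu ral nupob gwm wiizs bfehn clz ope iflbq aeh
Final line count: 14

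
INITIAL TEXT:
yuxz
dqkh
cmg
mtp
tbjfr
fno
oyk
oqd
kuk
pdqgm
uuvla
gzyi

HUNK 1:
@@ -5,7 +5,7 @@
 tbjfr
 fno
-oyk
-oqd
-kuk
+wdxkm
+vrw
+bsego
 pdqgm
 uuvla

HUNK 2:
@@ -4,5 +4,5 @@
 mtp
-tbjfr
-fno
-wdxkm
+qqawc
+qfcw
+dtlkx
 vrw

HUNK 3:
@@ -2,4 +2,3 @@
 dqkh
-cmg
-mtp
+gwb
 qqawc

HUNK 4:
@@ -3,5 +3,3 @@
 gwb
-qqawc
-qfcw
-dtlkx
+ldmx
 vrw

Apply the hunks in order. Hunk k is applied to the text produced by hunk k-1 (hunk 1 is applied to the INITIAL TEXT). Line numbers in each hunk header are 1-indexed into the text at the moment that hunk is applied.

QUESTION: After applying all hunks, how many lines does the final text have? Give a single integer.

Hunk 1: at line 5 remove [oyk,oqd,kuk] add [wdxkm,vrw,bsego] -> 12 lines: yuxz dqkh cmg mtp tbjfr fno wdxkm vrw bsego pdqgm uuvla gzyi
Hunk 2: at line 4 remove [tbjfr,fno,wdxkm] add [qqawc,qfcw,dtlkx] -> 12 lines: yuxz dqkh cmg mtp qqawc qfcw dtlkx vrw bsego pdqgm uuvla gzyi
Hunk 3: at line 2 remove [cmg,mtp] add [gwb] -> 11 lines: yuxz dqkh gwb qqawc qfcw dtlkx vrw bsego pdqgm uuvla gzyi
Hunk 4: at line 3 remove [qqawc,qfcw,dtlkx] add [ldmx] -> 9 lines: yuxz dqkh gwb ldmx vrw bsego pdqgm uuvla gzyi
Final line count: 9

Answer: 9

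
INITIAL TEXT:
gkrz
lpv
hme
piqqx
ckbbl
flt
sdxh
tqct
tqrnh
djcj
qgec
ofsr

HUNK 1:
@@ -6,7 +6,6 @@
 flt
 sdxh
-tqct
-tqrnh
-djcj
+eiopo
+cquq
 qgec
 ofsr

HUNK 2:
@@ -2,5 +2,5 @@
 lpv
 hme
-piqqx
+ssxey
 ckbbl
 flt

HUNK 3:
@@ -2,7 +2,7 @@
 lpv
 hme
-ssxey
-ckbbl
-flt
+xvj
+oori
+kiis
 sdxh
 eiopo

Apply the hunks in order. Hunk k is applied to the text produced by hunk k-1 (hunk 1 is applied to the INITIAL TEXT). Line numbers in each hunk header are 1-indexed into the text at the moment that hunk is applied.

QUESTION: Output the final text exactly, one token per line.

Hunk 1: at line 6 remove [tqct,tqrnh,djcj] add [eiopo,cquq] -> 11 lines: gkrz lpv hme piqqx ckbbl flt sdxh eiopo cquq qgec ofsr
Hunk 2: at line 2 remove [piqqx] add [ssxey] -> 11 lines: gkrz lpv hme ssxey ckbbl flt sdxh eiopo cquq qgec ofsr
Hunk 3: at line 2 remove [ssxey,ckbbl,flt] add [xvj,oori,kiis] -> 11 lines: gkrz lpv hme xvj oori kiis sdxh eiopo cquq qgec ofsr

Answer: gkrz
lpv
hme
xvj
oori
kiis
sdxh
eiopo
cquq
qgec
ofsr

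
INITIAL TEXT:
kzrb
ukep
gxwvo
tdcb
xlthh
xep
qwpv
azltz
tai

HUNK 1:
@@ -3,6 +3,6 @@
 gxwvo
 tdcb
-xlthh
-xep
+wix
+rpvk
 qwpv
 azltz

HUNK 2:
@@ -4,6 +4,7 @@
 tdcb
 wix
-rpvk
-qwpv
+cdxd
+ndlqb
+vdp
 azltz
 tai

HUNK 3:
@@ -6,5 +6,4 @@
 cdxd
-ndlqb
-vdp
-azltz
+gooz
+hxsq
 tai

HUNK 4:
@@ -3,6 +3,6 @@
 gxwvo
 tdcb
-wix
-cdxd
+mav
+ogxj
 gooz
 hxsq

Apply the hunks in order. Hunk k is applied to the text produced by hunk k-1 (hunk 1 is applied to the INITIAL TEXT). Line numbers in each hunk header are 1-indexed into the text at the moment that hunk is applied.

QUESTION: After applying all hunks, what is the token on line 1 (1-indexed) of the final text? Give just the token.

Answer: kzrb

Derivation:
Hunk 1: at line 3 remove [xlthh,xep] add [wix,rpvk] -> 9 lines: kzrb ukep gxwvo tdcb wix rpvk qwpv azltz tai
Hunk 2: at line 4 remove [rpvk,qwpv] add [cdxd,ndlqb,vdp] -> 10 lines: kzrb ukep gxwvo tdcb wix cdxd ndlqb vdp azltz tai
Hunk 3: at line 6 remove [ndlqb,vdp,azltz] add [gooz,hxsq] -> 9 lines: kzrb ukep gxwvo tdcb wix cdxd gooz hxsq tai
Hunk 4: at line 3 remove [wix,cdxd] add [mav,ogxj] -> 9 lines: kzrb ukep gxwvo tdcb mav ogxj gooz hxsq tai
Final line 1: kzrb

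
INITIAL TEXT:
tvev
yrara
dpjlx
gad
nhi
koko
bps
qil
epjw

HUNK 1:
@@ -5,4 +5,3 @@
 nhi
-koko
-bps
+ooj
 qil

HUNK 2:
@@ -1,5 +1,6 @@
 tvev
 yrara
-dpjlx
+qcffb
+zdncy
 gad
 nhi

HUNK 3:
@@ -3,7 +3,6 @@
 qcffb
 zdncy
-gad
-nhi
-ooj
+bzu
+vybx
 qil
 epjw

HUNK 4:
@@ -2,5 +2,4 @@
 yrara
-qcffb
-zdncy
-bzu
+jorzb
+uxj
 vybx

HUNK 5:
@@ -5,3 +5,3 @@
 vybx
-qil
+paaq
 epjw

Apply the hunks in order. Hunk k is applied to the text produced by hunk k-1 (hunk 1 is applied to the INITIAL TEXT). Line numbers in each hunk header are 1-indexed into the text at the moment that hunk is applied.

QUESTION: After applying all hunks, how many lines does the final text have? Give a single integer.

Answer: 7

Derivation:
Hunk 1: at line 5 remove [koko,bps] add [ooj] -> 8 lines: tvev yrara dpjlx gad nhi ooj qil epjw
Hunk 2: at line 1 remove [dpjlx] add [qcffb,zdncy] -> 9 lines: tvev yrara qcffb zdncy gad nhi ooj qil epjw
Hunk 3: at line 3 remove [gad,nhi,ooj] add [bzu,vybx] -> 8 lines: tvev yrara qcffb zdncy bzu vybx qil epjw
Hunk 4: at line 2 remove [qcffb,zdncy,bzu] add [jorzb,uxj] -> 7 lines: tvev yrara jorzb uxj vybx qil epjw
Hunk 5: at line 5 remove [qil] add [paaq] -> 7 lines: tvev yrara jorzb uxj vybx paaq epjw
Final line count: 7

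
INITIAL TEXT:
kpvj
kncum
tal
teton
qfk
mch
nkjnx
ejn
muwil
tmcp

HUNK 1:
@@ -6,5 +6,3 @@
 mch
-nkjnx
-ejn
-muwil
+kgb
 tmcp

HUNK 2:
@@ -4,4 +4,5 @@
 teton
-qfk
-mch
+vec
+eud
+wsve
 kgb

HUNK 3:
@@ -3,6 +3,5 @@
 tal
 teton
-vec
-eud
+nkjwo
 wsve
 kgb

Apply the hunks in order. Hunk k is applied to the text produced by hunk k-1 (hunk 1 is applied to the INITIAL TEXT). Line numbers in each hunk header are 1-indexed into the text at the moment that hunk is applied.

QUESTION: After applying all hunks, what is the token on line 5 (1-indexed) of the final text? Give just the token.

Answer: nkjwo

Derivation:
Hunk 1: at line 6 remove [nkjnx,ejn,muwil] add [kgb] -> 8 lines: kpvj kncum tal teton qfk mch kgb tmcp
Hunk 2: at line 4 remove [qfk,mch] add [vec,eud,wsve] -> 9 lines: kpvj kncum tal teton vec eud wsve kgb tmcp
Hunk 3: at line 3 remove [vec,eud] add [nkjwo] -> 8 lines: kpvj kncum tal teton nkjwo wsve kgb tmcp
Final line 5: nkjwo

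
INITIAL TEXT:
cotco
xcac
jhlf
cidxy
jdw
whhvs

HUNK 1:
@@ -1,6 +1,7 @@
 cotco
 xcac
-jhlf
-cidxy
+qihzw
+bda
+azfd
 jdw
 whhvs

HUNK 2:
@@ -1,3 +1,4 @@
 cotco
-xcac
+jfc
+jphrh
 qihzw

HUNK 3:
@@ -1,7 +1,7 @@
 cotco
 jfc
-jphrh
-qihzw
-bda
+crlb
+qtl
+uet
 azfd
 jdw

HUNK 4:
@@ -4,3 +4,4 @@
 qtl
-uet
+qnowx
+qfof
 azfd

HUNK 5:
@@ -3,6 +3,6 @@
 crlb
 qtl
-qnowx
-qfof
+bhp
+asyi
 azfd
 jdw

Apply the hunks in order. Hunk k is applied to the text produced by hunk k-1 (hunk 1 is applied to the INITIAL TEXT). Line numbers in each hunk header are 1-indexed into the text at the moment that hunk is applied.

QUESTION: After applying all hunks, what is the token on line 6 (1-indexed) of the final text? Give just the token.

Hunk 1: at line 1 remove [jhlf,cidxy] add [qihzw,bda,azfd] -> 7 lines: cotco xcac qihzw bda azfd jdw whhvs
Hunk 2: at line 1 remove [xcac] add [jfc,jphrh] -> 8 lines: cotco jfc jphrh qihzw bda azfd jdw whhvs
Hunk 3: at line 1 remove [jphrh,qihzw,bda] add [crlb,qtl,uet] -> 8 lines: cotco jfc crlb qtl uet azfd jdw whhvs
Hunk 4: at line 4 remove [uet] add [qnowx,qfof] -> 9 lines: cotco jfc crlb qtl qnowx qfof azfd jdw whhvs
Hunk 5: at line 3 remove [qnowx,qfof] add [bhp,asyi] -> 9 lines: cotco jfc crlb qtl bhp asyi azfd jdw whhvs
Final line 6: asyi

Answer: asyi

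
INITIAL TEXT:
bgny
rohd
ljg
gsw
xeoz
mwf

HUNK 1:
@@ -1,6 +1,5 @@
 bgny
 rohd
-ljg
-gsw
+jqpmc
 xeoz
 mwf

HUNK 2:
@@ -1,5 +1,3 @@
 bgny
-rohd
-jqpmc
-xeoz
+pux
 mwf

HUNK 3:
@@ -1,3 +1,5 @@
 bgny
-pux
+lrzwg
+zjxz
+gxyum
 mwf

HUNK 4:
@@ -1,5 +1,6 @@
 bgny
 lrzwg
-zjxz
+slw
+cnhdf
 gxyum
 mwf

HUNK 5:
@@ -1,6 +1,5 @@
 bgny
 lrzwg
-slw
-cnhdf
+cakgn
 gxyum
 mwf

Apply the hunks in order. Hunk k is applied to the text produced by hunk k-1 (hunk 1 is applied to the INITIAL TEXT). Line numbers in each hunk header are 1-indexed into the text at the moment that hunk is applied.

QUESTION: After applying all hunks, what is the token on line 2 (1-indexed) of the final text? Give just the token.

Hunk 1: at line 1 remove [ljg,gsw] add [jqpmc] -> 5 lines: bgny rohd jqpmc xeoz mwf
Hunk 2: at line 1 remove [rohd,jqpmc,xeoz] add [pux] -> 3 lines: bgny pux mwf
Hunk 3: at line 1 remove [pux] add [lrzwg,zjxz,gxyum] -> 5 lines: bgny lrzwg zjxz gxyum mwf
Hunk 4: at line 1 remove [zjxz] add [slw,cnhdf] -> 6 lines: bgny lrzwg slw cnhdf gxyum mwf
Hunk 5: at line 1 remove [slw,cnhdf] add [cakgn] -> 5 lines: bgny lrzwg cakgn gxyum mwf
Final line 2: lrzwg

Answer: lrzwg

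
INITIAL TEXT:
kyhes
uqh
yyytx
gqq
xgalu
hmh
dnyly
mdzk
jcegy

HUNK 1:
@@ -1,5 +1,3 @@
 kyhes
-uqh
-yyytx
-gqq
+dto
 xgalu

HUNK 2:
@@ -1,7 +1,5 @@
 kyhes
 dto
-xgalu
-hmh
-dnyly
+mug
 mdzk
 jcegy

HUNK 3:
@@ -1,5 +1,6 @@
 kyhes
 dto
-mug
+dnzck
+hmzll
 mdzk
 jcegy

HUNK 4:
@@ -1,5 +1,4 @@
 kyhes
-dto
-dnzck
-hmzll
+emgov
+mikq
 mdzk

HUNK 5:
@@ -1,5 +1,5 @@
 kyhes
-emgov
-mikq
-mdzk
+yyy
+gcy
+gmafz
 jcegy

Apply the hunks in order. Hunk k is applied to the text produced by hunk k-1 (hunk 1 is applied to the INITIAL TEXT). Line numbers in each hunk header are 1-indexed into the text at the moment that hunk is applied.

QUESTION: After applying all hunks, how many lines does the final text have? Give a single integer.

Hunk 1: at line 1 remove [uqh,yyytx,gqq] add [dto] -> 7 lines: kyhes dto xgalu hmh dnyly mdzk jcegy
Hunk 2: at line 1 remove [xgalu,hmh,dnyly] add [mug] -> 5 lines: kyhes dto mug mdzk jcegy
Hunk 3: at line 1 remove [mug] add [dnzck,hmzll] -> 6 lines: kyhes dto dnzck hmzll mdzk jcegy
Hunk 4: at line 1 remove [dto,dnzck,hmzll] add [emgov,mikq] -> 5 lines: kyhes emgov mikq mdzk jcegy
Hunk 5: at line 1 remove [emgov,mikq,mdzk] add [yyy,gcy,gmafz] -> 5 lines: kyhes yyy gcy gmafz jcegy
Final line count: 5

Answer: 5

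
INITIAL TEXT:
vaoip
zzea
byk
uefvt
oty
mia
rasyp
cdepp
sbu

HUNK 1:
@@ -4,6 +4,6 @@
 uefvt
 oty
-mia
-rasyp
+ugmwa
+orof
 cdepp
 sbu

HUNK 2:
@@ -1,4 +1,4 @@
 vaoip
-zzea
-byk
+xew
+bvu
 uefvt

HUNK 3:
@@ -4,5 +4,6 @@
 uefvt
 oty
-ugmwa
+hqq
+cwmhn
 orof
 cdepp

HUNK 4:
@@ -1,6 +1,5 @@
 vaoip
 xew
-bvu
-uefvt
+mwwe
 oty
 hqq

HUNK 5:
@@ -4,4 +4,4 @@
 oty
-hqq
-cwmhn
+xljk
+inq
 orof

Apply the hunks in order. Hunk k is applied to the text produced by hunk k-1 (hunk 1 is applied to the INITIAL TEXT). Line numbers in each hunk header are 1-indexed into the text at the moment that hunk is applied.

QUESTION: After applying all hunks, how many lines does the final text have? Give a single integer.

Hunk 1: at line 4 remove [mia,rasyp] add [ugmwa,orof] -> 9 lines: vaoip zzea byk uefvt oty ugmwa orof cdepp sbu
Hunk 2: at line 1 remove [zzea,byk] add [xew,bvu] -> 9 lines: vaoip xew bvu uefvt oty ugmwa orof cdepp sbu
Hunk 3: at line 4 remove [ugmwa] add [hqq,cwmhn] -> 10 lines: vaoip xew bvu uefvt oty hqq cwmhn orof cdepp sbu
Hunk 4: at line 1 remove [bvu,uefvt] add [mwwe] -> 9 lines: vaoip xew mwwe oty hqq cwmhn orof cdepp sbu
Hunk 5: at line 4 remove [hqq,cwmhn] add [xljk,inq] -> 9 lines: vaoip xew mwwe oty xljk inq orof cdepp sbu
Final line count: 9

Answer: 9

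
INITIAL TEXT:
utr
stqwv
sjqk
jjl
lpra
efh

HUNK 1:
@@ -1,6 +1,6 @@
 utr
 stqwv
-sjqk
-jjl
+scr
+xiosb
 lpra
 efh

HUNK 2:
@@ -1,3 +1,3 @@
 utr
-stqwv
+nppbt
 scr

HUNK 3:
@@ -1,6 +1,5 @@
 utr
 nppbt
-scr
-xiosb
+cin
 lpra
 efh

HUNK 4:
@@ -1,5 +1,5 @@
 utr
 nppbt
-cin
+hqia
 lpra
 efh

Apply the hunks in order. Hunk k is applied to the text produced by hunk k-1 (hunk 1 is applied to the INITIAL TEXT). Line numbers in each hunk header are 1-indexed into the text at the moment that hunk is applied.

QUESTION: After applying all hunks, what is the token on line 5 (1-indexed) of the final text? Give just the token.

Hunk 1: at line 1 remove [sjqk,jjl] add [scr,xiosb] -> 6 lines: utr stqwv scr xiosb lpra efh
Hunk 2: at line 1 remove [stqwv] add [nppbt] -> 6 lines: utr nppbt scr xiosb lpra efh
Hunk 3: at line 1 remove [scr,xiosb] add [cin] -> 5 lines: utr nppbt cin lpra efh
Hunk 4: at line 1 remove [cin] add [hqia] -> 5 lines: utr nppbt hqia lpra efh
Final line 5: efh

Answer: efh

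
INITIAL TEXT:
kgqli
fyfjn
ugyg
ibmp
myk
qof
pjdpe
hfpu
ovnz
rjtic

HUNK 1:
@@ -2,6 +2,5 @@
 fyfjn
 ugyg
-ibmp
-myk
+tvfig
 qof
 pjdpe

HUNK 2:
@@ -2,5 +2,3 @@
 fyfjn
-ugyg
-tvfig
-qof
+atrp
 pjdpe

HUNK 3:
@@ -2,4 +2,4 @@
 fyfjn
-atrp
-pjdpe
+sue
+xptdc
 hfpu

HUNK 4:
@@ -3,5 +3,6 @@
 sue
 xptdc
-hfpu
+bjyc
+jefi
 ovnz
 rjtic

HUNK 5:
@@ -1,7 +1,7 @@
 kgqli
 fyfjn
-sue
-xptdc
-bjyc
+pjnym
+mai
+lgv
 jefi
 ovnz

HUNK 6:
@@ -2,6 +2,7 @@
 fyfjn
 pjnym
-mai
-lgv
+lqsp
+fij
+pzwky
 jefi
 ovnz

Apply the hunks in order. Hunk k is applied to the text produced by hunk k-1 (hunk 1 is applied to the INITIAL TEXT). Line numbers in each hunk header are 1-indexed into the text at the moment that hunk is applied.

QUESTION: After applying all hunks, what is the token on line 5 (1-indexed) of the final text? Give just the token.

Hunk 1: at line 2 remove [ibmp,myk] add [tvfig] -> 9 lines: kgqli fyfjn ugyg tvfig qof pjdpe hfpu ovnz rjtic
Hunk 2: at line 2 remove [ugyg,tvfig,qof] add [atrp] -> 7 lines: kgqli fyfjn atrp pjdpe hfpu ovnz rjtic
Hunk 3: at line 2 remove [atrp,pjdpe] add [sue,xptdc] -> 7 lines: kgqli fyfjn sue xptdc hfpu ovnz rjtic
Hunk 4: at line 3 remove [hfpu] add [bjyc,jefi] -> 8 lines: kgqli fyfjn sue xptdc bjyc jefi ovnz rjtic
Hunk 5: at line 1 remove [sue,xptdc,bjyc] add [pjnym,mai,lgv] -> 8 lines: kgqli fyfjn pjnym mai lgv jefi ovnz rjtic
Hunk 6: at line 2 remove [mai,lgv] add [lqsp,fij,pzwky] -> 9 lines: kgqli fyfjn pjnym lqsp fij pzwky jefi ovnz rjtic
Final line 5: fij

Answer: fij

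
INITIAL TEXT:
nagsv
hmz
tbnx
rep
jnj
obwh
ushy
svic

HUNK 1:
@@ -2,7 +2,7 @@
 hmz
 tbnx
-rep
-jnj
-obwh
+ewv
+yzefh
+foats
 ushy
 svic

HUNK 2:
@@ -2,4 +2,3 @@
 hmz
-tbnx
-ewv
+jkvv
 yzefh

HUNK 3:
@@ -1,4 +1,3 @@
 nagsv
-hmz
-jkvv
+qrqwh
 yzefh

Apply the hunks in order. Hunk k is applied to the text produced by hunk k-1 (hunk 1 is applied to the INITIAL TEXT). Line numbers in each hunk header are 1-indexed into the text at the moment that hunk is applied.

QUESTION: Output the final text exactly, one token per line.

Answer: nagsv
qrqwh
yzefh
foats
ushy
svic

Derivation:
Hunk 1: at line 2 remove [rep,jnj,obwh] add [ewv,yzefh,foats] -> 8 lines: nagsv hmz tbnx ewv yzefh foats ushy svic
Hunk 2: at line 2 remove [tbnx,ewv] add [jkvv] -> 7 lines: nagsv hmz jkvv yzefh foats ushy svic
Hunk 3: at line 1 remove [hmz,jkvv] add [qrqwh] -> 6 lines: nagsv qrqwh yzefh foats ushy svic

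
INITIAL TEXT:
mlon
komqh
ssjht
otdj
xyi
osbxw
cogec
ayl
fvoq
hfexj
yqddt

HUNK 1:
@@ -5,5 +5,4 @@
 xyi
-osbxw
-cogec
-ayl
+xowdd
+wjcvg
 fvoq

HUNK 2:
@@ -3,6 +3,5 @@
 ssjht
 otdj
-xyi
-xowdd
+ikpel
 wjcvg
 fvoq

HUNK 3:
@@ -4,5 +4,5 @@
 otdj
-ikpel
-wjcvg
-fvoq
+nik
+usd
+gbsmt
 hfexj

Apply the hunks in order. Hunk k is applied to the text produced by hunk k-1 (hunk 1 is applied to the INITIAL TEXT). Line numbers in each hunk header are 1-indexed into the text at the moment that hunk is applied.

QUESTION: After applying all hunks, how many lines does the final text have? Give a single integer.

Answer: 9

Derivation:
Hunk 1: at line 5 remove [osbxw,cogec,ayl] add [xowdd,wjcvg] -> 10 lines: mlon komqh ssjht otdj xyi xowdd wjcvg fvoq hfexj yqddt
Hunk 2: at line 3 remove [xyi,xowdd] add [ikpel] -> 9 lines: mlon komqh ssjht otdj ikpel wjcvg fvoq hfexj yqddt
Hunk 3: at line 4 remove [ikpel,wjcvg,fvoq] add [nik,usd,gbsmt] -> 9 lines: mlon komqh ssjht otdj nik usd gbsmt hfexj yqddt
Final line count: 9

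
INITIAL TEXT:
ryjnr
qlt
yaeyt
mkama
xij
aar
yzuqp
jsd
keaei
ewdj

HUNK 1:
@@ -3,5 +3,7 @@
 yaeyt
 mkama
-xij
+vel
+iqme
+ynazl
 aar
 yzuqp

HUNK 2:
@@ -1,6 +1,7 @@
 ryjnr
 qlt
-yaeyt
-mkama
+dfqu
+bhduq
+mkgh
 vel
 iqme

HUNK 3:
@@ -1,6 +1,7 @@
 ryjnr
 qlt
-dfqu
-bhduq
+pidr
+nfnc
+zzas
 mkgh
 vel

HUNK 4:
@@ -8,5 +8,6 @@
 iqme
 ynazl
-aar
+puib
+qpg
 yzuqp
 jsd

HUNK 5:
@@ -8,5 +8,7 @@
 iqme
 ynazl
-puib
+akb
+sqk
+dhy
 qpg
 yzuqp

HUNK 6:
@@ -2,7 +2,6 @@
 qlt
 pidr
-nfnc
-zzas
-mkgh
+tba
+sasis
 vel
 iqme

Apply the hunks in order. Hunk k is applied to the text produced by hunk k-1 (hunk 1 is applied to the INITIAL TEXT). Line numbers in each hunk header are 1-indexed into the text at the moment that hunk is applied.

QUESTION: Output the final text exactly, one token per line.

Hunk 1: at line 3 remove [xij] add [vel,iqme,ynazl] -> 12 lines: ryjnr qlt yaeyt mkama vel iqme ynazl aar yzuqp jsd keaei ewdj
Hunk 2: at line 1 remove [yaeyt,mkama] add [dfqu,bhduq,mkgh] -> 13 lines: ryjnr qlt dfqu bhduq mkgh vel iqme ynazl aar yzuqp jsd keaei ewdj
Hunk 3: at line 1 remove [dfqu,bhduq] add [pidr,nfnc,zzas] -> 14 lines: ryjnr qlt pidr nfnc zzas mkgh vel iqme ynazl aar yzuqp jsd keaei ewdj
Hunk 4: at line 8 remove [aar] add [puib,qpg] -> 15 lines: ryjnr qlt pidr nfnc zzas mkgh vel iqme ynazl puib qpg yzuqp jsd keaei ewdj
Hunk 5: at line 8 remove [puib] add [akb,sqk,dhy] -> 17 lines: ryjnr qlt pidr nfnc zzas mkgh vel iqme ynazl akb sqk dhy qpg yzuqp jsd keaei ewdj
Hunk 6: at line 2 remove [nfnc,zzas,mkgh] add [tba,sasis] -> 16 lines: ryjnr qlt pidr tba sasis vel iqme ynazl akb sqk dhy qpg yzuqp jsd keaei ewdj

Answer: ryjnr
qlt
pidr
tba
sasis
vel
iqme
ynazl
akb
sqk
dhy
qpg
yzuqp
jsd
keaei
ewdj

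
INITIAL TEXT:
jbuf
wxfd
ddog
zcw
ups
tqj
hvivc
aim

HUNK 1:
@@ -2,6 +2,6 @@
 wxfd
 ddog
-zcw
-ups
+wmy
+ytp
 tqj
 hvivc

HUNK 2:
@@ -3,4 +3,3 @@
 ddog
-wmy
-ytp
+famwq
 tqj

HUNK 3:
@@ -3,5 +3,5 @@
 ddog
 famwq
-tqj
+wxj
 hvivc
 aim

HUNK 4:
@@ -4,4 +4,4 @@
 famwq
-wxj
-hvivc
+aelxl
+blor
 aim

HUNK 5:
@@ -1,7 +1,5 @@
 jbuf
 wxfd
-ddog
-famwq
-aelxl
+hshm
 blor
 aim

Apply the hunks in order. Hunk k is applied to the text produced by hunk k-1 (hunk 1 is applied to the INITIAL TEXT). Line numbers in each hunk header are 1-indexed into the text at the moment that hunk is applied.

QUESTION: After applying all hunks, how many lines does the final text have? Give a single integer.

Hunk 1: at line 2 remove [zcw,ups] add [wmy,ytp] -> 8 lines: jbuf wxfd ddog wmy ytp tqj hvivc aim
Hunk 2: at line 3 remove [wmy,ytp] add [famwq] -> 7 lines: jbuf wxfd ddog famwq tqj hvivc aim
Hunk 3: at line 3 remove [tqj] add [wxj] -> 7 lines: jbuf wxfd ddog famwq wxj hvivc aim
Hunk 4: at line 4 remove [wxj,hvivc] add [aelxl,blor] -> 7 lines: jbuf wxfd ddog famwq aelxl blor aim
Hunk 5: at line 1 remove [ddog,famwq,aelxl] add [hshm] -> 5 lines: jbuf wxfd hshm blor aim
Final line count: 5

Answer: 5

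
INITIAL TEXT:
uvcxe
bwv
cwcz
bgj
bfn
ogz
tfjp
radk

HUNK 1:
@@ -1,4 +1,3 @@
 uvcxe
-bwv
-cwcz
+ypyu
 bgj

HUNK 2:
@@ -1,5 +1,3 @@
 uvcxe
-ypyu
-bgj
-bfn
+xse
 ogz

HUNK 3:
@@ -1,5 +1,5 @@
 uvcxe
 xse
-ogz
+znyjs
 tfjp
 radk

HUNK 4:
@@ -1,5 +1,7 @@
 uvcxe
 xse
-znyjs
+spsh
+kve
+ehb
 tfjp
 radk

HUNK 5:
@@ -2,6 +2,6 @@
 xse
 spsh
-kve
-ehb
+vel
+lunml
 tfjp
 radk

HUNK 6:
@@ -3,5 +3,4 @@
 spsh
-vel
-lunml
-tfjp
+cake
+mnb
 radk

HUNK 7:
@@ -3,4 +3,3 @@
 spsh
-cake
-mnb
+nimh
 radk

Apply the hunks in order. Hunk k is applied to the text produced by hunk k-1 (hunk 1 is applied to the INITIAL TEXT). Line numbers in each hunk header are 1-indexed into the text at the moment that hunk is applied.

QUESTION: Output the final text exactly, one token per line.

Answer: uvcxe
xse
spsh
nimh
radk

Derivation:
Hunk 1: at line 1 remove [bwv,cwcz] add [ypyu] -> 7 lines: uvcxe ypyu bgj bfn ogz tfjp radk
Hunk 2: at line 1 remove [ypyu,bgj,bfn] add [xse] -> 5 lines: uvcxe xse ogz tfjp radk
Hunk 3: at line 1 remove [ogz] add [znyjs] -> 5 lines: uvcxe xse znyjs tfjp radk
Hunk 4: at line 1 remove [znyjs] add [spsh,kve,ehb] -> 7 lines: uvcxe xse spsh kve ehb tfjp radk
Hunk 5: at line 2 remove [kve,ehb] add [vel,lunml] -> 7 lines: uvcxe xse spsh vel lunml tfjp radk
Hunk 6: at line 3 remove [vel,lunml,tfjp] add [cake,mnb] -> 6 lines: uvcxe xse spsh cake mnb radk
Hunk 7: at line 3 remove [cake,mnb] add [nimh] -> 5 lines: uvcxe xse spsh nimh radk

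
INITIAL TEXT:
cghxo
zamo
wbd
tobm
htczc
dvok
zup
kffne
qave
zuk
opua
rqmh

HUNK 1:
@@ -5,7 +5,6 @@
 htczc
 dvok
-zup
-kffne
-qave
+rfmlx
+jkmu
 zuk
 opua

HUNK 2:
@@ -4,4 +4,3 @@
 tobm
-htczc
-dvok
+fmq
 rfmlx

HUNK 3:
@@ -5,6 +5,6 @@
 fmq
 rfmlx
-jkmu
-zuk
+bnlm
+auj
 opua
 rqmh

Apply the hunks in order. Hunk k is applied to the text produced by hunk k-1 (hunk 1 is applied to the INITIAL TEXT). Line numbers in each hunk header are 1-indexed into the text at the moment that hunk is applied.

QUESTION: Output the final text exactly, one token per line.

Hunk 1: at line 5 remove [zup,kffne,qave] add [rfmlx,jkmu] -> 11 lines: cghxo zamo wbd tobm htczc dvok rfmlx jkmu zuk opua rqmh
Hunk 2: at line 4 remove [htczc,dvok] add [fmq] -> 10 lines: cghxo zamo wbd tobm fmq rfmlx jkmu zuk opua rqmh
Hunk 3: at line 5 remove [jkmu,zuk] add [bnlm,auj] -> 10 lines: cghxo zamo wbd tobm fmq rfmlx bnlm auj opua rqmh

Answer: cghxo
zamo
wbd
tobm
fmq
rfmlx
bnlm
auj
opua
rqmh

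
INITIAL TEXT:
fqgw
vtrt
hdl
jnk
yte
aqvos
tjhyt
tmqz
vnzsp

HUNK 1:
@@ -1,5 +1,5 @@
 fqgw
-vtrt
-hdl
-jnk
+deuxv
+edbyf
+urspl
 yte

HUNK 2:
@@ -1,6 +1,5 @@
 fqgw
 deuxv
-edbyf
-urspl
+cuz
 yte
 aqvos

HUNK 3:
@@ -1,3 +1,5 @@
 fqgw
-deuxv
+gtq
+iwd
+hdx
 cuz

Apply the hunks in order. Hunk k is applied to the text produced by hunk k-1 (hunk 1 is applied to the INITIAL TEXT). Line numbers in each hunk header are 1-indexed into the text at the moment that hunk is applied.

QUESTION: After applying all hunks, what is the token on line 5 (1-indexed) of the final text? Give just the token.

Answer: cuz

Derivation:
Hunk 1: at line 1 remove [vtrt,hdl,jnk] add [deuxv,edbyf,urspl] -> 9 lines: fqgw deuxv edbyf urspl yte aqvos tjhyt tmqz vnzsp
Hunk 2: at line 1 remove [edbyf,urspl] add [cuz] -> 8 lines: fqgw deuxv cuz yte aqvos tjhyt tmqz vnzsp
Hunk 3: at line 1 remove [deuxv] add [gtq,iwd,hdx] -> 10 lines: fqgw gtq iwd hdx cuz yte aqvos tjhyt tmqz vnzsp
Final line 5: cuz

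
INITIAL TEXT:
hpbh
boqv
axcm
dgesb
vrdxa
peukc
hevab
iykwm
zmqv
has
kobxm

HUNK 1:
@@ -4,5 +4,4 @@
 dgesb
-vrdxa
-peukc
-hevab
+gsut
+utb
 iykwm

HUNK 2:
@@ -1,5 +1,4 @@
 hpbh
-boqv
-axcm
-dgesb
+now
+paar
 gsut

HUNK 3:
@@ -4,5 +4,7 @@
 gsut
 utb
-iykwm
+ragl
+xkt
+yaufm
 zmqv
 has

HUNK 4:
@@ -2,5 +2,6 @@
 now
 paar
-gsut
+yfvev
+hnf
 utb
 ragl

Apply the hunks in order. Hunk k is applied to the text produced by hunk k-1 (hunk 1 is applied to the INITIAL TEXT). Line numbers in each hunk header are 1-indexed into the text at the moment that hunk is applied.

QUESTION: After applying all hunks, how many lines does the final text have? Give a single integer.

Answer: 12

Derivation:
Hunk 1: at line 4 remove [vrdxa,peukc,hevab] add [gsut,utb] -> 10 lines: hpbh boqv axcm dgesb gsut utb iykwm zmqv has kobxm
Hunk 2: at line 1 remove [boqv,axcm,dgesb] add [now,paar] -> 9 lines: hpbh now paar gsut utb iykwm zmqv has kobxm
Hunk 3: at line 4 remove [iykwm] add [ragl,xkt,yaufm] -> 11 lines: hpbh now paar gsut utb ragl xkt yaufm zmqv has kobxm
Hunk 4: at line 2 remove [gsut] add [yfvev,hnf] -> 12 lines: hpbh now paar yfvev hnf utb ragl xkt yaufm zmqv has kobxm
Final line count: 12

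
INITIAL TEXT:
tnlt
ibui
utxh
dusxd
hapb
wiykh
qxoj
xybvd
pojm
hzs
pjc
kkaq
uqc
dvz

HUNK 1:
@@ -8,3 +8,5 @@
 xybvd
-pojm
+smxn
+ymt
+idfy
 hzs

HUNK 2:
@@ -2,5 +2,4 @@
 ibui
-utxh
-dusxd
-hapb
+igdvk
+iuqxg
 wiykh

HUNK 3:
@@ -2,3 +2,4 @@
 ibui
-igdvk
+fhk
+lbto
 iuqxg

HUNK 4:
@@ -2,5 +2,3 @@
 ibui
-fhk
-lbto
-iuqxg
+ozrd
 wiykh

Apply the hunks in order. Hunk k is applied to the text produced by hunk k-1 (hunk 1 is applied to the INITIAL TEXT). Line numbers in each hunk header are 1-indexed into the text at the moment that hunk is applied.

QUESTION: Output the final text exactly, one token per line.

Hunk 1: at line 8 remove [pojm] add [smxn,ymt,idfy] -> 16 lines: tnlt ibui utxh dusxd hapb wiykh qxoj xybvd smxn ymt idfy hzs pjc kkaq uqc dvz
Hunk 2: at line 2 remove [utxh,dusxd,hapb] add [igdvk,iuqxg] -> 15 lines: tnlt ibui igdvk iuqxg wiykh qxoj xybvd smxn ymt idfy hzs pjc kkaq uqc dvz
Hunk 3: at line 2 remove [igdvk] add [fhk,lbto] -> 16 lines: tnlt ibui fhk lbto iuqxg wiykh qxoj xybvd smxn ymt idfy hzs pjc kkaq uqc dvz
Hunk 4: at line 2 remove [fhk,lbto,iuqxg] add [ozrd] -> 14 lines: tnlt ibui ozrd wiykh qxoj xybvd smxn ymt idfy hzs pjc kkaq uqc dvz

Answer: tnlt
ibui
ozrd
wiykh
qxoj
xybvd
smxn
ymt
idfy
hzs
pjc
kkaq
uqc
dvz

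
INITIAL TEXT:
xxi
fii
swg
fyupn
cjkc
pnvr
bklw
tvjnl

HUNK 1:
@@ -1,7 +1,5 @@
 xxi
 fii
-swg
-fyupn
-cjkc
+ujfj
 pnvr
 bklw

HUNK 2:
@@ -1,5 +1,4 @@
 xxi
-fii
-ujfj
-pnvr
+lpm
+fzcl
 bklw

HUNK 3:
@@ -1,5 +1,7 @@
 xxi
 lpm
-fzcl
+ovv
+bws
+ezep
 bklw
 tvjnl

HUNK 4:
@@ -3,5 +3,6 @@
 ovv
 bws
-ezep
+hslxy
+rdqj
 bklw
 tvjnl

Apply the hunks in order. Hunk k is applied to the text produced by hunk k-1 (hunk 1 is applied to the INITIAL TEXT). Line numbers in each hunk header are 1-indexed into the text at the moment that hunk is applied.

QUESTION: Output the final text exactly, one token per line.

Answer: xxi
lpm
ovv
bws
hslxy
rdqj
bklw
tvjnl

Derivation:
Hunk 1: at line 1 remove [swg,fyupn,cjkc] add [ujfj] -> 6 lines: xxi fii ujfj pnvr bklw tvjnl
Hunk 2: at line 1 remove [fii,ujfj,pnvr] add [lpm,fzcl] -> 5 lines: xxi lpm fzcl bklw tvjnl
Hunk 3: at line 1 remove [fzcl] add [ovv,bws,ezep] -> 7 lines: xxi lpm ovv bws ezep bklw tvjnl
Hunk 4: at line 3 remove [ezep] add [hslxy,rdqj] -> 8 lines: xxi lpm ovv bws hslxy rdqj bklw tvjnl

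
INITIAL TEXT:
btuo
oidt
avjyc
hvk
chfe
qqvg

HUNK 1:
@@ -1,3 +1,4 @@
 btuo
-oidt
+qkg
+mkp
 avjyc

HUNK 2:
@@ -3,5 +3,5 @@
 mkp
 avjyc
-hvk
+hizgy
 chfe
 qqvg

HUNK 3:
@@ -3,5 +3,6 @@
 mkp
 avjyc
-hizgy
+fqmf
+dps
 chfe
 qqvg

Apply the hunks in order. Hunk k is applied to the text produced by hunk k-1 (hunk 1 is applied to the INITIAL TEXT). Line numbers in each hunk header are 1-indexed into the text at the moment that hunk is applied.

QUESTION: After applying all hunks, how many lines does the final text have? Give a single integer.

Hunk 1: at line 1 remove [oidt] add [qkg,mkp] -> 7 lines: btuo qkg mkp avjyc hvk chfe qqvg
Hunk 2: at line 3 remove [hvk] add [hizgy] -> 7 lines: btuo qkg mkp avjyc hizgy chfe qqvg
Hunk 3: at line 3 remove [hizgy] add [fqmf,dps] -> 8 lines: btuo qkg mkp avjyc fqmf dps chfe qqvg
Final line count: 8

Answer: 8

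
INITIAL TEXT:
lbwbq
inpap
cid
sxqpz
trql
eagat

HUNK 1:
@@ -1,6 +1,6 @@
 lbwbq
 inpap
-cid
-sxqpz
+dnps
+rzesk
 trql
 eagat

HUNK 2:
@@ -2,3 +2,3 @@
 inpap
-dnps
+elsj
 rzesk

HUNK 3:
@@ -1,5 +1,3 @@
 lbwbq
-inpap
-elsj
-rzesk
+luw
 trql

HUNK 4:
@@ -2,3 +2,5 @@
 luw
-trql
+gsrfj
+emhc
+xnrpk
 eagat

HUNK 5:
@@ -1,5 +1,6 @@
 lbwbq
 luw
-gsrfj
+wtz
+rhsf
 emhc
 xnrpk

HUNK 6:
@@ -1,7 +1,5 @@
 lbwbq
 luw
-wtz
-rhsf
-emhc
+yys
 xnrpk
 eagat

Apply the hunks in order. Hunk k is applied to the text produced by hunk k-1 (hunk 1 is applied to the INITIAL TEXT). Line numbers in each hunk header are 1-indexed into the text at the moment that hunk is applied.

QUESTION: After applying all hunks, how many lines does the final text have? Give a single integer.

Hunk 1: at line 1 remove [cid,sxqpz] add [dnps,rzesk] -> 6 lines: lbwbq inpap dnps rzesk trql eagat
Hunk 2: at line 2 remove [dnps] add [elsj] -> 6 lines: lbwbq inpap elsj rzesk trql eagat
Hunk 3: at line 1 remove [inpap,elsj,rzesk] add [luw] -> 4 lines: lbwbq luw trql eagat
Hunk 4: at line 2 remove [trql] add [gsrfj,emhc,xnrpk] -> 6 lines: lbwbq luw gsrfj emhc xnrpk eagat
Hunk 5: at line 1 remove [gsrfj] add [wtz,rhsf] -> 7 lines: lbwbq luw wtz rhsf emhc xnrpk eagat
Hunk 6: at line 1 remove [wtz,rhsf,emhc] add [yys] -> 5 lines: lbwbq luw yys xnrpk eagat
Final line count: 5

Answer: 5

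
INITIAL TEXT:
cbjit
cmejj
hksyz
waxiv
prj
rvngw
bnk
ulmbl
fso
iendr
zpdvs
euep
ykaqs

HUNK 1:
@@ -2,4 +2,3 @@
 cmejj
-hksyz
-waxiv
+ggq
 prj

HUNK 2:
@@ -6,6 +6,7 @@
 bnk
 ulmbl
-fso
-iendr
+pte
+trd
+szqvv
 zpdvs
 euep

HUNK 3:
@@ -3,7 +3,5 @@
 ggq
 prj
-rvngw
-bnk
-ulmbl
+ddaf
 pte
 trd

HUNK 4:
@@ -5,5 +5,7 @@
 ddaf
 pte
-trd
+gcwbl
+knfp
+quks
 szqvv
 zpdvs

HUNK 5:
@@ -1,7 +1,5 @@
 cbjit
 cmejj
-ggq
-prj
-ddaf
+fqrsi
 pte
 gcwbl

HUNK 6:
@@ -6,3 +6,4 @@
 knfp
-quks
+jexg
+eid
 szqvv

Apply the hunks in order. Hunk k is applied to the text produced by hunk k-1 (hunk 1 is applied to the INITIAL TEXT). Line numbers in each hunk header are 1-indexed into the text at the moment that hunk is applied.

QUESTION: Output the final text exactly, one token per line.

Answer: cbjit
cmejj
fqrsi
pte
gcwbl
knfp
jexg
eid
szqvv
zpdvs
euep
ykaqs

Derivation:
Hunk 1: at line 2 remove [hksyz,waxiv] add [ggq] -> 12 lines: cbjit cmejj ggq prj rvngw bnk ulmbl fso iendr zpdvs euep ykaqs
Hunk 2: at line 6 remove [fso,iendr] add [pte,trd,szqvv] -> 13 lines: cbjit cmejj ggq prj rvngw bnk ulmbl pte trd szqvv zpdvs euep ykaqs
Hunk 3: at line 3 remove [rvngw,bnk,ulmbl] add [ddaf] -> 11 lines: cbjit cmejj ggq prj ddaf pte trd szqvv zpdvs euep ykaqs
Hunk 4: at line 5 remove [trd] add [gcwbl,knfp,quks] -> 13 lines: cbjit cmejj ggq prj ddaf pte gcwbl knfp quks szqvv zpdvs euep ykaqs
Hunk 5: at line 1 remove [ggq,prj,ddaf] add [fqrsi] -> 11 lines: cbjit cmejj fqrsi pte gcwbl knfp quks szqvv zpdvs euep ykaqs
Hunk 6: at line 6 remove [quks] add [jexg,eid] -> 12 lines: cbjit cmejj fqrsi pte gcwbl knfp jexg eid szqvv zpdvs euep ykaqs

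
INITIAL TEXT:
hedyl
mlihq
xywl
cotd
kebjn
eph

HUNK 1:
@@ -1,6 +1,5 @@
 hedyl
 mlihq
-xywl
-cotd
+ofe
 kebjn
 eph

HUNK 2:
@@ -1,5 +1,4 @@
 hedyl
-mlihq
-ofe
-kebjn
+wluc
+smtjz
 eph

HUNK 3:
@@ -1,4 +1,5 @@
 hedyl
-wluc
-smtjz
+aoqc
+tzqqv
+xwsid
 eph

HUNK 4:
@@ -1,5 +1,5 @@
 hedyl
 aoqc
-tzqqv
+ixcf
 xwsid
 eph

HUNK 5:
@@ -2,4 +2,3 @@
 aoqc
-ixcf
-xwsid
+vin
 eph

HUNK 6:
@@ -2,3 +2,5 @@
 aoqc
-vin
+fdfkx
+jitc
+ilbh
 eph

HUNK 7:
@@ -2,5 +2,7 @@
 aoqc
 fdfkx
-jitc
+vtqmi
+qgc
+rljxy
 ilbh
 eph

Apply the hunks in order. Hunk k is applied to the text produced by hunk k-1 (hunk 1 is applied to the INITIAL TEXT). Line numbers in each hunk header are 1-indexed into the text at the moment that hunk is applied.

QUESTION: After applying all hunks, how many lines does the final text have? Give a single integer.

Answer: 8

Derivation:
Hunk 1: at line 1 remove [xywl,cotd] add [ofe] -> 5 lines: hedyl mlihq ofe kebjn eph
Hunk 2: at line 1 remove [mlihq,ofe,kebjn] add [wluc,smtjz] -> 4 lines: hedyl wluc smtjz eph
Hunk 3: at line 1 remove [wluc,smtjz] add [aoqc,tzqqv,xwsid] -> 5 lines: hedyl aoqc tzqqv xwsid eph
Hunk 4: at line 1 remove [tzqqv] add [ixcf] -> 5 lines: hedyl aoqc ixcf xwsid eph
Hunk 5: at line 2 remove [ixcf,xwsid] add [vin] -> 4 lines: hedyl aoqc vin eph
Hunk 6: at line 2 remove [vin] add [fdfkx,jitc,ilbh] -> 6 lines: hedyl aoqc fdfkx jitc ilbh eph
Hunk 7: at line 2 remove [jitc] add [vtqmi,qgc,rljxy] -> 8 lines: hedyl aoqc fdfkx vtqmi qgc rljxy ilbh eph
Final line count: 8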